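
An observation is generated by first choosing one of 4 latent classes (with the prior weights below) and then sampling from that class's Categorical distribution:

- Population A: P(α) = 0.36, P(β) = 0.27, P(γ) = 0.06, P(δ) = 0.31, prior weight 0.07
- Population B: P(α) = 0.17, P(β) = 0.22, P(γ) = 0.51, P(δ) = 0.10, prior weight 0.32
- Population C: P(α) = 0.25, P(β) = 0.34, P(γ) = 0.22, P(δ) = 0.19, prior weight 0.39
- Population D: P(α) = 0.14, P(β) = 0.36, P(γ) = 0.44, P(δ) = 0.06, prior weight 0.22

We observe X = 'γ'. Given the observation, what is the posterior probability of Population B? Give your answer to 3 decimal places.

0.466

Apply Bayes' rule: the posterior for each component is proportional to its prior times its likelihood at x.
Categorical probabilities:
  L_A = 0.06
  L_B = 0.51
  L_C = 0.22
  L_D = 0.44
Multiply by the mixture weights:
  P(Z=A)·L_A = 0.07 × 0.06 = 0.0042
  P(Z=B)·L_B = 0.32 × 0.51 = 0.1632
  P(Z=C)·L_C = 0.39 × 0.22 = 0.0858
  P(Z=D)·L_D = 0.22 × 0.44 = 0.0968
Normaliser: 0.0042 + 0.1632 + 0.0858 + 0.0968 = 0.35
So the posterior for Population B is 0.1632 / 0.35 ≈ 0.466.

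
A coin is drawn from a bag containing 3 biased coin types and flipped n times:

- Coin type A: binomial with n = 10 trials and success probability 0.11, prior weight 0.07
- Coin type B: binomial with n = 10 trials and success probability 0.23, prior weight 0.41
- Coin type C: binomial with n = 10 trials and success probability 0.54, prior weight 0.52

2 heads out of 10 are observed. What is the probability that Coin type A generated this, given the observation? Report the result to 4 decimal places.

0.1005

By Bayes' theorem, P(k | x) = π_k f_k(x) / Σ_j π_j f_j(x).
Binomial probabilities:
  p_A = 0.214347
  p_B = 0.294167
  p_C = 0.0263065
Prior × likelihood for each component:
  π_A·p_A = 0.07 × 0.214347 = 0.0150043
  π_B·p_B = 0.41 × 0.294167 = 0.120608
  π_C·p_C = 0.52 × 0.0263065 = 0.0136794
Normaliser: 0.0150043 + 0.120608 + 0.0136794 = 0.149292
So the posterior for Coin type A is 0.0150043 / 0.149292 ≈ 0.1005.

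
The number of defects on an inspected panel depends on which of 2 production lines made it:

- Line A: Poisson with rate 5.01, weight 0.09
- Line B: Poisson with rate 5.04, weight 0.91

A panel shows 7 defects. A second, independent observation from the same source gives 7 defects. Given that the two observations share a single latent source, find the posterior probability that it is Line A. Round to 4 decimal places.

0.0881

Posterior ∝ prior × likelihood, so P(k | x) ∝ P(Z=k) f_k(x); normalise over all components.
Since both observations come from the same component, the likelihood for component k is f_k(x₁)·f_k(x₂).
  L_A = [e^(−5.01)·5.01^7/7! = 0.104862] × [0.104862] = 0.010996
  L_B = [e^(−5.04)·5.04^7/7! = 0.106106] × [0.106106] = 0.0112584
Prior × likelihood for each component:
  P(Z=A)·L_A = 0.09 × 0.010996 = 0.000989644
  P(Z=B)·L_B = 0.91 × 0.0112584 = 0.0102452
Evidence: 0.000989644 + 0.0102452 = 0.0112348
P(Line A | x₁, x₂) = 0.000989644 / 0.0112348 ≈ 0.0881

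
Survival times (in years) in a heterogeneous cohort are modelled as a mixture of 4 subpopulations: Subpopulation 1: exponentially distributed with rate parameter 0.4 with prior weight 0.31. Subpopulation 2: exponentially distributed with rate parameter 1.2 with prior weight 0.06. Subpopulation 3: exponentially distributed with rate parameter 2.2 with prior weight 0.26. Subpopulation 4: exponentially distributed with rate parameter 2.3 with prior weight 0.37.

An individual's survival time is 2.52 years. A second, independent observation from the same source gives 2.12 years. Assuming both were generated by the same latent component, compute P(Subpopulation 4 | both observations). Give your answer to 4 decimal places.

0.0056

Posterior ∝ prior × likelihood, so P(k | x) ∝ π_k f_k(x); normalise over all components.
Since both observations come from the same component, the likelihood for component k is f_k(x₁)·f_k(x₂).
  p_1 = [0.145979] × [0.171308] = 0.0250075
  p_2 = [0.0583277] × [0.0942619] = 0.00549808
  p_3 = [0.00860387] × [0.0207431] = 0.000178471
  p_4 = [0.00699129] × [0.0175432] = 0.000122649
Prior × likelihood for each component:
  π_1·p_1 = 0.31 × 0.0250075 = 0.00775231
  π_2·p_2 = 0.06 × 0.00549808 = 0.000329885
  π_3·p_3 = 0.26 × 0.000178471 = 4.64024e-05
  π_4·p_4 = 0.37 × 0.000122649 = 4.53802e-05
Evidence: 0.00775231 + 0.000329885 + 4.64024e-05 + 4.53802e-05 = 0.00817398
P(Subpopulation 4 | x) = 4.53802e-05 / 0.00817398 ≈ 0.0056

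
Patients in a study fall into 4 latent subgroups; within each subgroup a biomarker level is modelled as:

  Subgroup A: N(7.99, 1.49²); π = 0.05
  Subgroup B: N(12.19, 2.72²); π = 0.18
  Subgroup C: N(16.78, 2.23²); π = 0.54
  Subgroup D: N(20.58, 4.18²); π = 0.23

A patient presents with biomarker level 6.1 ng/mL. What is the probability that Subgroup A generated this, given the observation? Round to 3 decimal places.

0.731

Posterior ∝ prior × likelihood, so P(k | x) ∝ w_k f_k(x); normalise over all components.
Component likelihoods at x = 6.1 ng/mL:
  L_A = (1/(1.49·√(2π)))·exp(−(6.1−7.99)²/(2·1.49²)) = 0.267746·exp(-0.80449) = 0.119767
  L_B = (1/(2.72·√(2π)))·exp(−(6.1−12.19)²/(2·2.72²)) = 0.146670·exp(-2.50649) = 0.0119615
  L_C = (1/(2.23·√(2π)))·exp(−(6.1−16.78)²/(2·2.23²)) = 0.178898·exp(-11.46840) = 1.87044e-06
  L_D = (1/(4.18·√(2π)))·exp(−(6.1−20.58)²/(2·4.18²)) = 0.095441·exp(-6.00005) = 0.000236563
Unnormalised posteriors:
  w_A·L_A = 0.05 × 0.119767 = 0.00598836
  w_B·L_B = 0.18 × 0.0119615 = 0.00215306
  w_C·L_C = 0.54 × 1.87044e-06 = 1.01004e-06
  w_D·L_D = 0.23 × 0.000236563 = 5.44095e-05
Normaliser: 0.00598836 + 0.00215306 + 1.01004e-06 + 5.44095e-05 = 0.00819684
So the posterior for Subgroup A is 0.00598836 / 0.00819684 ≈ 0.731.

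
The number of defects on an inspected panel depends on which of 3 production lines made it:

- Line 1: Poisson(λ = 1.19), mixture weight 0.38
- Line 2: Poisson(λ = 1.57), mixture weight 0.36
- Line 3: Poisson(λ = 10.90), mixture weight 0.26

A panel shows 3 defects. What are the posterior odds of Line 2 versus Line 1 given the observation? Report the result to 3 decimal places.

The posterior odds equal the prior odds times the likelihood ratio: (π_i/π_j)·(f_i(x)/f_j(x)).
Evaluate each component's likelihood at the observed value:
  f_1 = 0.0854435
  f_2 = 0.134185
  f_3 = 0.00398399
0.0483068 / 0.0324685 ≈ 1.488

1.488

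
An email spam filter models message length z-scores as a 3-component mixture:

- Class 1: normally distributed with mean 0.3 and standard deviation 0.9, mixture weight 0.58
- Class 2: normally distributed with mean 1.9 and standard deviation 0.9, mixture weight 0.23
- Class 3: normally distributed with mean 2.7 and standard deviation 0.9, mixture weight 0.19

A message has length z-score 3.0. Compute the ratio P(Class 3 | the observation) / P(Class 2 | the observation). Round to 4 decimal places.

1.6492

Since P(k|x) ∝ w_k f_k(x), the posterior odds are w_i f_i(x) / (w_j f_j(x)).
Component likelihoods at x = 3.0:
  L_1 = (1/(0.9·√(2π)))·exp(−(3.0−0.3)²/(2·0.9²)) = 0.443269·exp(-4.50000) = 0.00492428
  L_2 = (1/(0.9·√(2π)))·exp(−(3.0−1.9)²/(2·0.9²)) = 0.443269·exp(-0.74691) = 0.210033
  L_3 = (1/(0.9·√(2π)))·exp(−(3.0−2.7)²/(2·0.9²)) = 0.443269·exp(-0.05556) = 0.419315
Posterior odds = (w_3·L_3) / (w_2·L_2) = (0.19·0.419315) / (0.23·0.210033) = 0.0796698 / 0.0483075 ≈ 1.6492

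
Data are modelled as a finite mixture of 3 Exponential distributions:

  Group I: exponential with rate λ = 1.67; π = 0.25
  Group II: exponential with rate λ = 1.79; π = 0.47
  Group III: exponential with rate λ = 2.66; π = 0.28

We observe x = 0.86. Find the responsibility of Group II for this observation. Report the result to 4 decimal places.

The responsibility of component k is P(Z=k) f_k(x) divided by Σ_j P(Z=j) f_j(x).
Component likelihoods at x = 0.86:
  L_I = 1.67·e^(−1.67·0.86) = 1.67·e^(−1.4362) = 0.397176
  L_II = 1.79·e^(−1.79·0.86) = 1.79·e^(−1.5394) = 0.383972
  L_III = 2.66·e^(−2.66·0.86) = 2.66·e^(−2.2876) = 0.270016
Multiply by the mixture weights:
  P(Z=I)·L_I = 0.25 × 0.397176 = 0.0992939
  P(Z=II)·L_II = 0.47 × 0.383972 = 0.180467
  P(Z=III)·L_III = 0.28 × 0.270016 = 0.0756045
Marginal: 0.0992939 + 0.180467 + 0.0756045 = 0.355366
P(Group II | x) = 0.180467 / 0.355366 ≈ 0.5078

0.5078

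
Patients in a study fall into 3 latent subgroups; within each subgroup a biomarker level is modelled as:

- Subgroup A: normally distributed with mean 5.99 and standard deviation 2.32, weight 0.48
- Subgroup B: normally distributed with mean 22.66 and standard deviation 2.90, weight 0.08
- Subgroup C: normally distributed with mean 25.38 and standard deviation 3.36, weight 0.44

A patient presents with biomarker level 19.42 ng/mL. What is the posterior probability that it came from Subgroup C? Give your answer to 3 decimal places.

The responsibility of component k is P(Z=k) f_k(x) divided by Σ_j P(Z=j) f_j(x).
Normal densities:
  L_A = 9.09475e-09
  L_B = 0.0736992
  L_C = 0.0246229
Unnormalised posteriors:
  P(Z=A)·L_A = 0.48 × 9.09475e-09 = 4.36548e-09
  P(Z=B)·L_B = 0.08 × 0.0736992 = 0.00589594
  P(Z=C)·L_C = 0.44 × 0.0246229 = 0.0108341
Denominator: 4.36548e-09 + 0.00589594 + 0.0108341 = 0.01673
Responsibility of Subgroup C: 0.0108341 / 0.01673 ≈ 0.648

0.648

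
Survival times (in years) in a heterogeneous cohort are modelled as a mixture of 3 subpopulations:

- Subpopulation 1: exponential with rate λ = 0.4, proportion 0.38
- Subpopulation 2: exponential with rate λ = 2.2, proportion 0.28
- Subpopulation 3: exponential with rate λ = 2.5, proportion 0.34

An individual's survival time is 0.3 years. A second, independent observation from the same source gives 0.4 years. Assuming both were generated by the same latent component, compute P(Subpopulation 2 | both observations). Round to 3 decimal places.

Posterior ∝ prior × likelihood, so P(k | x) ∝ P(Z=k) f_k(x); normalise over all components.
Since both observations come from the same component, the likelihood for component k is f_k(x₁)·f_k(x₂).
  L_1 = [0.4·e^(−0.4·0.3) = 0.4·e^(−0.1200) = 0.354768] × [0.340858] = 0.120925
  L_2 = [2.2·e^(−2.2·0.3) = 2.2·e^(−0.6600) = 1.13707] × [0.912522] = 1.0376
  L_3 = [2.5·e^(−2.5·0.3) = 2.5·e^(−0.7500) = 1.18092] × [0.919699] = 1.08609
Weight by the priors:
  P(Z=1)·L_1 = 0.38 × 0.120925 = 0.0459517
  P(Z=2)·L_2 = 0.28 × 1.0376 = 0.290529
  P(Z=3)·L_3 = 0.34 × 1.08609 = 0.36927
Denominator: 0.0459517 + 0.290529 + 0.36927 = 0.705751
Responsibility of Subpopulation 2: 0.290529 / 0.705751 ≈ 0.412

0.412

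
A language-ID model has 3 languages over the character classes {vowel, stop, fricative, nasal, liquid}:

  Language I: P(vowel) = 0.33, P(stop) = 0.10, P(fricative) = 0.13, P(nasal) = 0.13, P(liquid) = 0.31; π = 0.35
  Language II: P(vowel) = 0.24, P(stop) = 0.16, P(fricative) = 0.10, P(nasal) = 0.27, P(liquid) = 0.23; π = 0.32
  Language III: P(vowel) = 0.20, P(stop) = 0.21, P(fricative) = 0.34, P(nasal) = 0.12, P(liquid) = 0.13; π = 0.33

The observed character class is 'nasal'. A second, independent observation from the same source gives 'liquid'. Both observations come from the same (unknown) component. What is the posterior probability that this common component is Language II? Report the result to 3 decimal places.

0.508

P(component k | x) = P(Z=k)·f_k(x) / marginal(x), where marginal(x) = Σ_j P(Z=j)·f_j(x).
Since both observations come from the same component, the likelihood for component k is f_k(x₁)·f_k(x₂).
  p_I = [0.13] × [0.31] = 0.0403
  p_II = [0.27] × [0.23] = 0.0621
  p_III = [0.12] × [0.13] = 0.0156
Prior × likelihood for each component:
  P(Z=I)·p_I = 0.35 × 0.0403 = 0.014105
  P(Z=II)·p_II = 0.32 × 0.0621 = 0.019872
  P(Z=III)·p_III = 0.33 × 0.0156 = 0.005148
Marginal: 0.014105 + 0.019872 + 0.005148 = 0.039125
Responsibility of Language II: 0.019872 / 0.039125 ≈ 0.508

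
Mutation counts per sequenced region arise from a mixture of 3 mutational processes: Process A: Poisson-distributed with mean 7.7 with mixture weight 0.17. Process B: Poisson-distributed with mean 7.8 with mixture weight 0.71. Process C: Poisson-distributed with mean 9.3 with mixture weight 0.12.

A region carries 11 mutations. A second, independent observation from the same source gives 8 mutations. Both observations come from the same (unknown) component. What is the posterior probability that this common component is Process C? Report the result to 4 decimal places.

0.1622

The responsibility of component k is π_k f_k(x) divided by Σ_j π_j f_j(x).
Since both observations come from the same component, the likelihood for component k is f_k(x₁)·f_k(x₂).
  L_A = [e^(−7.7)·7.7^11/11! = 0.0639992] × [0.138783] = 0.00888204
  L_B = [e^(−7.8)·7.8^11/11! = 0.0667403] × [0.139232] = 0.00929239
  L_C = [e^(−9.3)·9.3^11/11! = 0.10309] × [0.126883] = 0.0130804
Multiply by the mixture weights:
  π_A·L_A = 0.17 × 0.00888204 = 0.00150995
  π_B·L_B = 0.71 × 0.00929239 = 0.00659759
  π_C·L_C = 0.12 × 0.0130804 = 0.00156965
Evidence: 0.00150995 + 0.00659759 + 0.00156965 = 0.00967719
P(Process C | x₁,x₂) ≈ 0.1622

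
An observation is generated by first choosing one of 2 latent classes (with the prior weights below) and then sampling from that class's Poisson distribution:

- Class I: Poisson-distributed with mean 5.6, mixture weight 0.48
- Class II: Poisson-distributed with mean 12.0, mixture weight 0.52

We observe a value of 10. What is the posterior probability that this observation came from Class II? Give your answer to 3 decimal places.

0.786

By Bayes' theorem, P(k | x) = P(Z=k) f_k(x) / Σ_j P(Z=j) f_j(x).
Evaluate each component's likelihood at the observed value:
  p_I = 0.0309078
  p_II = 0.104837
Prior × likelihood for each component:
  P(Z=I)·p_I = 0.48 × 0.0309078 = 0.0148357
  P(Z=II)·p_II = 0.52 × 0.104837 = 0.0545154
Normaliser: 0.0148357 + 0.0545154 = 0.0693511
So the posterior for Class II is 0.0545154 / 0.0693511 ≈ 0.786.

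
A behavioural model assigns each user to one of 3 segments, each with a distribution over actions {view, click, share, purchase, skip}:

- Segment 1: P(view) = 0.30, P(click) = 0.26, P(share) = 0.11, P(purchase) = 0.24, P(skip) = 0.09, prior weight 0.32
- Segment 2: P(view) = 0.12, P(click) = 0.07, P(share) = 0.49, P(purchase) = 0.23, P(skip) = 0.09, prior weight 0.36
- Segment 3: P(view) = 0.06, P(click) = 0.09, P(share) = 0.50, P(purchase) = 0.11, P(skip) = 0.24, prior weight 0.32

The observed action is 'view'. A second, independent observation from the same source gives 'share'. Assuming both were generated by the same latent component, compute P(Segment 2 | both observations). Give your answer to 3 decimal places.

0.512

P(component k | x) = π_k·f_k(x) / marginal(x), where marginal(x) = Σ_j π_j·f_j(x).
Since both observations come from the same component, the likelihood for component k is f_k(x₁)·f_k(x₂).
  L_1 = [P(view | comp) = 0.30] × [0.11] = 0.033
  L_2 = [P(view | comp) = 0.12] × [0.49] = 0.0588
  L_3 = [P(view | comp) = 0.06] × [0.5] = 0.03
Prior × likelihood for each component:
  π_1·L_1 = 0.32 × 0.033 = 0.01056
  π_2·L_2 = 0.36 × 0.0588 = 0.021168
  π_3·L_3 = 0.32 × 0.03 = 0.0096
Sum: 0.01056 + 0.021168 + 0.0096 = 0.041328
P(Segment 2 | x) = 0.021168 / 0.041328 ≈ 0.512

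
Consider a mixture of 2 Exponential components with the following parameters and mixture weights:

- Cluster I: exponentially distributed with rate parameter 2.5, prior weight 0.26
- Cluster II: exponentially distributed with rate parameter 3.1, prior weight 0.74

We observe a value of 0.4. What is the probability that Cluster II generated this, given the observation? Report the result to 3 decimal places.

0.735

Posterior ∝ prior × likelihood, so P(k | x) ∝ π_k f_k(x); normalise over all components.
Evaluate each component's likelihood at the observed value:
  p_I = 0.919699
  p_II = 0.897091
Unnormalised posteriors:
  π_I·p_I = 0.26 × 0.919699 = 0.239122
  π_II·p_II = 0.74 × 0.897091 = 0.663847
Evidence: 0.239122 + 0.663847 = 0.902969
P(Cluster II | data) ≈ 0.735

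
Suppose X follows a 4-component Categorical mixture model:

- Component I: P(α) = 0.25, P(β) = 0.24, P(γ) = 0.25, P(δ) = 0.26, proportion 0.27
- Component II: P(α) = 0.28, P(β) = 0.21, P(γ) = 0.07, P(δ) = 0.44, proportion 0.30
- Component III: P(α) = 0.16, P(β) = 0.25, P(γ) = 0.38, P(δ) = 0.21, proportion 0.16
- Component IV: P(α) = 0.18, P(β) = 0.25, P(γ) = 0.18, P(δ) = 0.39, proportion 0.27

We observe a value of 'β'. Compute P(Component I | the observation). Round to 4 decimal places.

The responsibility of component k is P(Z=k) f_k(x) divided by Σ_j P(Z=j) f_j(x).
Evaluate each component's likelihood at the observed value:
  p_I = P(β | comp) = 0.24
  p_II = P(β | comp) = 0.21
  p_III = P(β | comp) = 0.25
  p_IV = P(β | comp) = 0.25
Unnormalised posteriors:
  P(Z=I)·p_I = 0.27 × 0.24 = 0.0648
  P(Z=II)·p_II = 0.30 × 0.21 = 0.063
  P(Z=III)·p_III = 0.16 × 0.25 = 0.04
  P(Z=IV)·p_IV = 0.27 × 0.25 = 0.0675
Evidence: 0.0648 + 0.063 + 0.04 + 0.0675 = 0.2353
Responsibility of Component I: 0.0648 / 0.2353 ≈ 0.2754

0.2754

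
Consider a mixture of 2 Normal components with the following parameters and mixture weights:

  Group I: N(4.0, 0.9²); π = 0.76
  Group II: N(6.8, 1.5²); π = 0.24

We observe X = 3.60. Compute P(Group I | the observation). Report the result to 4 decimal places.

0.9790

By Bayes' theorem, P(k | x) = w_k f_k(x) / Σ_j w_j f_j(x).
Evaluate each component's likelihood at the observed value:
  L_I = 0.401582
  L_II = 0.0273248
Unnormalised posteriors:
  w_I·L_I = 0.76 × 0.401582 = 0.305202
  w_II·L_II = 0.24 × 0.0273248 = 0.00655796
Normaliser: 0.305202 + 0.00655796 = 0.31176
So the posterior for Group I is 0.305202 / 0.31176 ≈ 0.9790.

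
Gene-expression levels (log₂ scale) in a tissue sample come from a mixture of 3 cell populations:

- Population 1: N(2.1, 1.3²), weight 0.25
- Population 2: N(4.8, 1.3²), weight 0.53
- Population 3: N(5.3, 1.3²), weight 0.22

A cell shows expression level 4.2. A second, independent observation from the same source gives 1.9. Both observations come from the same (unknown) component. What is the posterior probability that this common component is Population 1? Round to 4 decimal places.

Apply Bayes' rule: the posterior for each component is proportional to its prior times its likelihood at x.
Since both observations come from the same component, the likelihood for component k is f_k(x₁)·f_k(x₂).
  p_1 = [0.0832392] × [0.303268] = 0.0252438
  p_2 = [0.275874] × [0.02549] = 0.00703203
  p_3 = [0.214533] × [0.0100376] = 0.00215339
Unnormalised posteriors:
  w_1·p_1 = 0.25 × 0.0252438 = 0.00631096
  w_2·p_2 = 0.53 × 0.00703203 = 0.00372697
  w_3·p_3 = 0.22 × 0.00215339 = 0.000473746
Marginal: 0.00631096 + 0.00372697 + 0.000473746 = 0.0105117
P(Population 1 | data) ≈ 0.6004

0.6004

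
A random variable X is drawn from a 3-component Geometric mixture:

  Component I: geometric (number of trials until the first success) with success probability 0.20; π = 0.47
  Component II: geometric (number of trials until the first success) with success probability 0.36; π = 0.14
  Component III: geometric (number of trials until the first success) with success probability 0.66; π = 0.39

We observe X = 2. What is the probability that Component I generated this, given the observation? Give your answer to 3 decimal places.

0.386

P(component k | x) = P(Z=k)·f_k(x) / marginal(x), where marginal(x) = Σ_j P(Z=j)·f_j(x).
Geometric probabilities:
  L_I = 0.20·(1−0.20)^1 = 0.20·0.8 = 0.16
  L_II = 0.36·(1−0.36)^1 = 0.36·0.64 = 0.2304
  L_III = 0.66·(1−0.66)^1 = 0.66·0.34 = 0.2244
Weight by the priors:
  P(Z=I)·L_I = 0.47 × 0.16 = 0.0752
  P(Z=II)·L_II = 0.14 × 0.2304 = 0.032256
  P(Z=III)·L_III = 0.39 × 0.2244 = 0.087516
Normaliser: 0.0752 + 0.032256 + 0.087516 = 0.194972
P(Component I | the observation) = 0.0752 / 0.194972 ≈ 0.386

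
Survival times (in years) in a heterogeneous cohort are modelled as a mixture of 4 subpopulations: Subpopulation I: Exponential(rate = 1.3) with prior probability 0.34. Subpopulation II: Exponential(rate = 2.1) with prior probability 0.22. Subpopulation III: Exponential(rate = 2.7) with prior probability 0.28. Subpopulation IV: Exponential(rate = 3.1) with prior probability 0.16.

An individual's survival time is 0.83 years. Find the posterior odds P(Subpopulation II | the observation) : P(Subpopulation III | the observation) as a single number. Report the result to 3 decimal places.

1.006

The posterior odds equal the prior odds times the likelihood ratio: (π_i/π_j)·(f_i(x)/f_j(x)).
Component likelihoods at x = 0.83 years:
  p_I = 0.441916
  p_II = 0.367489
  p_III = 0.287151
  p_IV = 0.236549
Posterior odds = (π_II·p_II) / (π_III·p_III) = (0.22·0.367489) / (0.28·0.287151) = 0.0808475 / 0.0804022 ≈ 1.006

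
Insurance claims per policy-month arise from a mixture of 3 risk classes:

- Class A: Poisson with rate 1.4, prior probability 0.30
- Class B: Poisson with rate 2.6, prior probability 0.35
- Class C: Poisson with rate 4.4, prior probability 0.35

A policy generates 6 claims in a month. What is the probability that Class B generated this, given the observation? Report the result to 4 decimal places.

P(component k | x) = π_k·f_k(x) / marginal(x), where marginal(x) = Σ_j π_j·f_j(x).
Poisson probabilities:
  p_A = 0.00257883
  p_B = 0.0318671
  p_C = 0.123734
Unnormalised posteriors:
  π_A·p_A = 0.30 × 0.00257883 = 0.00077365
  π_B·p_B = 0.35 × 0.0318671 = 0.0111535
  π_C·p_C = 0.35 × 0.123734 = 0.0433068
Normaliser: 0.00077365 + 0.0111535 + 0.0433068 = 0.0552339
Responsibility of Class B: 0.0111535 / 0.0552339 ≈ 0.2019

0.2019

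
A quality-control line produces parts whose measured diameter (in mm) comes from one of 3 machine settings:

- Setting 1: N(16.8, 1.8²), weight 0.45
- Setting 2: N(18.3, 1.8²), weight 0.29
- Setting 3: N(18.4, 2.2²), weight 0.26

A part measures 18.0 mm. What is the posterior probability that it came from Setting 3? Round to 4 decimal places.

0.2446

P(component k | x) = P(Z=k)·f_k(x) / marginal(x), where marginal(x) = Σ_j P(Z=j)·f_j(x).
Evaluate each component's likelihood at the observed value:
  f_1 = (1/(1.8·√(2π)))·exp(−(18.0−16.8)²/(2·1.8²)) = 0.221635·exp(-0.22222) = 0.177471
  f_2 = (1/(1.8·√(2π)))·exp(−(18.0−18.3)²/(2·1.8²)) = 0.221635·exp(-0.01389) = 0.218578
  f_3 = (1/(2.2·√(2π)))·exp(−(18.0−18.4)²/(2·2.2²)) = 0.181337·exp(-0.01653) = 0.178365
Multiply by the mixture weights:
  P(Z=1)·f_1 = 0.45 × 0.177471 = 0.079862
  P(Z=2)·f_2 = 0.29 × 0.218578 = 0.0633875
  P(Z=3)·f_3 = 0.26 × 0.178365 = 0.0463748
Sum: 0.079862 + 0.0633875 + 0.0463748 = 0.189624
Responsibility of Setting 3: 0.0463748 / 0.189624 ≈ 0.2446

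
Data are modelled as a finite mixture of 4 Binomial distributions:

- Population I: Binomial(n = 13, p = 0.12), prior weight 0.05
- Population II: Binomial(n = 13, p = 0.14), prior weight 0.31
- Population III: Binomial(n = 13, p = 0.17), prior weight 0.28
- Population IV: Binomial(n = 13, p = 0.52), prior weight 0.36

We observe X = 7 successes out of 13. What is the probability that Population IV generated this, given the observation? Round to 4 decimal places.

The responsibility of component k is w_k f_k(x) divided by Σ_j w_j f_j(x).
Component likelihoods at x = 7 successes out of 13:
  L_I = C(13,7)·0.12^7·0.88^6 = 1716·3.58318e-07·0.464404 = 0.00028555
  L_II = C(13,7)·0.14^7·0.86^6 = 1716·1.05414e-06·0.404567 = 0.00073182
  L_III = C(13,7)·0.17^7·0.83^6 = 1716·4.10339e-06·0.32694 = 0.00230212
  L_IV = C(13,7)·0.52^7·0.48^6 = 1716·0.0102807·0.0122306 = 0.215769
Weight by the priors:
  w_I·L_I = 0.05 × 0.00028555 = 1.42775e-05
  w_II·L_II = 0.31 × 0.00073182 = 0.000226864
  w_III·L_III = 0.28 × 0.00230212 = 0.000644594
  w_IV·L_IV = 0.36 × 0.215769 = 0.0776767
Evidence: 1.42775e-05 + 0.000226864 + 0.000644594 + 0.0776767 = 0.0785624
P(Population IV | x) ≈ 0.9887

0.9887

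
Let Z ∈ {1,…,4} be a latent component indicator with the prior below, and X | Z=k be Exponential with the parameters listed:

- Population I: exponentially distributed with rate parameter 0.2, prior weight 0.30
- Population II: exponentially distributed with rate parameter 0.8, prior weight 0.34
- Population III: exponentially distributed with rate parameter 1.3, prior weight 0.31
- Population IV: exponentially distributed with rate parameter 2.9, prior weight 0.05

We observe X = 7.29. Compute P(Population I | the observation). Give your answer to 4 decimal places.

0.9440

By Bayes' theorem, P(k | x) = w_k f_k(x) / Σ_j w_j f_j(x).
Component likelihoods at x = 7.29:
  f_I = 0.0465402
  f_II = 0.00234577
  f_III = 9.95714e-05
  f_IV = 1.90976e-09
Multiply by the mixture weights:
  w_I·f_I = 0.30 × 0.0465402 = 0.0139621
  w_II·f_II = 0.34 × 0.00234577 = 0.00079756
  w_III·f_III = 0.31 × 9.95714e-05 = 3.08671e-05
  w_IV·f_IV = 0.05 × 1.90976e-09 = 9.54879e-11
Marginal: 0.0139621 + 0.00079756 + 3.08671e-05 + 9.54879e-11 = 0.0147905
P(Population I | the observation) ≈ 0.9440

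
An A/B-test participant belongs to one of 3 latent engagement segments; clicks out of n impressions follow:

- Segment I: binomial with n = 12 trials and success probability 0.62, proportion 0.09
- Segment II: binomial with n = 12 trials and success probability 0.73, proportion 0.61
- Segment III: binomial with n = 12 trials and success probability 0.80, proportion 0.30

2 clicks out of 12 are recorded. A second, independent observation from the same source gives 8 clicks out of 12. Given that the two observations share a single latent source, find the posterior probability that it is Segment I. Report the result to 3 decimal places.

0.772

The responsibility of component k is π_k f_k(x) divided by Σ_j π_j f_j(x).
Since both observations come from the same component, the likelihood for component k is f_k(x₁)·f_k(x₂).
  L_I = [C(12,2)·0.62^2·0.38^10 = 66·0.3844·6.27821e-05 = 0.00159281] × [0.225358] = 0.000358952
  L_II = [C(12,2)·0.73^2·0.27^10 = 66·0.5329·2.05891e-06 = 7.24148e-05] × [0.21215] = 1.53628e-05
  L_III = [C(12,2)·0.80^2·0.20^10 = 66·0.64·1.024e-07 = 4.32538e-06] × [0.132876] = 5.74737e-07
Multiply by the mixture weights:
  π_I·L_I = 0.09 × 0.000358952 = 3.23057e-05
  π_II·L_II = 0.61 × 1.53628e-05 = 9.37131e-06
  π_III·L_III = 0.30 × 5.74737e-07 = 1.72421e-07
Normaliser: 3.23057e-05 + 9.37131e-06 + 1.72421e-07 = 4.18494e-05
P(Segment I | data) = 3.23057e-05 / 4.18494e-05 ≈ 0.772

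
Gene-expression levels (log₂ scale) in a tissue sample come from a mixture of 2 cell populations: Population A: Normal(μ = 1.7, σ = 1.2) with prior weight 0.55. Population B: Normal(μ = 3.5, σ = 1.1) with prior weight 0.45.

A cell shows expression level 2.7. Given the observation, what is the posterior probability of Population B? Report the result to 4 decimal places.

Apply Bayes' rule: the posterior for each component is proportional to its prior times its likelihood at x.
Component likelihoods at x = 2.7:
  L_A = (1/(1.2·√(2π)))·exp(−(2.7−1.7)²/(2·1.2²)) = 0.332452·exp(-0.34722) = 0.234927
  L_B = (1/(1.1·√(2π)))·exp(−(2.7−3.5)²/(2·1.1²)) = 0.362675·exp(-0.26446) = 0.278396
Unnormalised posteriors:
  w_A·L_A = 0.55 × 0.234927 = 0.12921
  w_B·L_B = 0.45 × 0.278396 = 0.125278
Denominator: 0.12921 + 0.125278 = 0.254488
P(Population B | 2.7) ≈ 0.4923

0.4923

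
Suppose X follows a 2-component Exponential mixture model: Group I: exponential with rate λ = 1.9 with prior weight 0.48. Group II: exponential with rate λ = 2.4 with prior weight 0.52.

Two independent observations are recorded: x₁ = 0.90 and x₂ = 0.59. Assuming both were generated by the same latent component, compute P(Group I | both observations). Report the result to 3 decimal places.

0.549

Posterior ∝ prior × likelihood, so P(k | x) ∝ π_k f_k(x); normalise over all components.
Since both observations come from the same component, the likelihood for component k is f_k(x₁)·f_k(x₂).
  f_I = [0.343645] × [0.619312] = 0.212823
  f_II = [0.27678] × [0.582439] = 0.161208
Multiply by the mixture weights:
  π_I·f_I = 0.48 × 0.212823 = 0.102155
  π_II·f_II = 0.52 × 0.161208 = 0.0838279
Denominator: 0.102155 + 0.0838279 = 0.185983
P(Group I | x) ≈ 0.549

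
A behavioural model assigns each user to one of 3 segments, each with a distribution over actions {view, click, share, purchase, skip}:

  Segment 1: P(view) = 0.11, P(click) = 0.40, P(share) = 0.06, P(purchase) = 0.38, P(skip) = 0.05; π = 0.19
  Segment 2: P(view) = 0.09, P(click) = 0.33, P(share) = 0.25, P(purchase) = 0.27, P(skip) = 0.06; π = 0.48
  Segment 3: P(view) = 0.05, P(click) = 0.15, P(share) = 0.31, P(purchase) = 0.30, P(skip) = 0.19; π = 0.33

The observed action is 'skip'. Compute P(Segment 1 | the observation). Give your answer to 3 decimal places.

0.094

Posterior ∝ prior × likelihood, so P(k | x) ∝ P(Z=k) f_k(x); normalise over all components.
Component likelihoods at x = 'skip':
  L_1 = 0.05
  L_2 = 0.06
  L_3 = 0.19
Weight by the priors:
  P(Z=1)·L_1 = 0.19 × 0.05 = 0.0095
  P(Z=2)·L_2 = 0.48 × 0.06 = 0.0288
  P(Z=3)·L_3 = 0.33 × 0.19 = 0.0627
Denominator: 0.0095 + 0.0288 + 0.0627 = 0.101
P(Segment 1 | the observation) ≈ 0.094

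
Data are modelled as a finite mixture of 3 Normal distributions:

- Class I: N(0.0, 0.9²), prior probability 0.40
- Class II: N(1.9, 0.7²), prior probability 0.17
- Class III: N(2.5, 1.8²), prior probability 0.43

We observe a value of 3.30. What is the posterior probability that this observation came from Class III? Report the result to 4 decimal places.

0.8663

The responsibility of component k is π_k f_k(x) divided by Σ_j π_j f_j(x).
Component likelihoods at x = 3.30:
  f_I = (1/(0.9·√(2π)))·exp(−(3.30−0.0)²/(2·0.9²)) = 0.443269·exp(-6.72222) = 0.000533634
  f_II = (1/(0.7·√(2π)))·exp(−(3.30−1.9)²/(2·0.7²)) = 0.569918·exp(-2.00000) = 0.07713
  f_III = (1/(1.8·√(2π)))·exp(−(3.30−2.5)²/(2·1.8²)) = 0.221635·exp(-0.09877) = 0.200791
Prior × likelihood for each component:
  π_I·f_I = 0.40 × 0.000533634 = 0.000213454
  π_II·f_II = 0.17 × 0.07713 = 0.0131121
  π_III·f_III = 0.43 × 0.200791 = 0.0863401
Marginal: 0.000213454 + 0.0131121 + 0.0863401 = 0.0996657
P(Class III | data) = 0.0863401 / 0.0996657 ≈ 0.8663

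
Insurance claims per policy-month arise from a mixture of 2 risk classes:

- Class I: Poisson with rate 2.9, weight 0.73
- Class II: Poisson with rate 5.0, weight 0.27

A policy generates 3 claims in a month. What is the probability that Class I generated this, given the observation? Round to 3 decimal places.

0.812

By Bayes' theorem, P(k | x) = w_k f_k(x) / Σ_j w_j f_j(x).
Component likelihoods at x = 3 claims:
  f_I = 0.22366
  f_II = 0.140374
Weight by the priors:
  w_I·f_I = 0.73 × 0.22366 = 0.163272
  w_II·f_II = 0.27 × 0.140374 = 0.037901
Marginal: 0.163272 + 0.037901 = 0.201173
P(Class I | x) ≈ 0.812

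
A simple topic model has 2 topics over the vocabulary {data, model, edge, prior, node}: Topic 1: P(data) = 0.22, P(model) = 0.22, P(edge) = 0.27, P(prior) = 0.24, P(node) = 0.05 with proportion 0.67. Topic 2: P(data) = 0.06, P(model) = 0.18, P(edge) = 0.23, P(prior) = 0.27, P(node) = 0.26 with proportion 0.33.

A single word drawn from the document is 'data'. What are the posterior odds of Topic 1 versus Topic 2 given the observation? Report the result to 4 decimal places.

Only the two components matter; the odds are (π_i f_i(x)) / (π_j f_j(x)).
Component likelihoods at x = 'data':
  f_1 = P(data | comp) = 0.22
  f_2 = P(data | comp) = 0.06
Odds = (0.67/0.33) × (0.22/0.06) = 2.0303 × 3.66667 ≈ 7.4444

7.4444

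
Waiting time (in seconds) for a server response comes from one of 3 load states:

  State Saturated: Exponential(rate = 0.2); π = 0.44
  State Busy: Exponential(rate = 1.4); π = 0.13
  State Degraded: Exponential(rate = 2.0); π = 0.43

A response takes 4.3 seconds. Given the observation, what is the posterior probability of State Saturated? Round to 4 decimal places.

0.9841

Apply Bayes' rule: the posterior for each component is proportional to its prior times its likelihood at x.
Evaluate each component's likelihood at the observed value:
  L_Saturated = 0.0846324
  L_Busy = 0.00340154
  L_Degraded = 0.000368212
Unnormalised posteriors:
  w_Saturated·L_Saturated = 0.44 × 0.0846324 = 0.0372383
  w_Busy·L_Busy = 0.13 × 0.00340154 = 0.0004422
  w_Degraded·L_Degraded = 0.43 × 0.000368212 = 0.000158331
Marginal: 0.0372383 + 0.0004422 + 0.000158331 = 0.0378388
So the posterior for State Saturated is 0.0372383 / 0.0378388 ≈ 0.9841.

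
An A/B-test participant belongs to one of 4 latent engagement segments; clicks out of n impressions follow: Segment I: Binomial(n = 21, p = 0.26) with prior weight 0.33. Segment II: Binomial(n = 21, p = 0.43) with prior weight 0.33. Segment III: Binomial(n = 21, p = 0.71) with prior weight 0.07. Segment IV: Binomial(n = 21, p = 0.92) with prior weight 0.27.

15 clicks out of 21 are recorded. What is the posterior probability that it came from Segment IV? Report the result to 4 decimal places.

0.0674

By Bayes' theorem, P(k | x) = π_k f_k(x) / Σ_j π_j f_j(x).
Binomial probabilities:
  f_I = C(21,15)·0.26^15·0.74^6 = 54264·1.67726e-09·0.164206 = 1.49452e-05
  f_II = C(21,15)·0.43^15·0.57^6 = 54264·3.17707e-06·0.0342964 = 0.00591273
  f_III = C(21,15)·0.71^15·0.29^6 = 54264·0.00587321·0.000594823 = 0.189572
  f_IV = C(21,15)·0.92^15·0.08^6 = 54264·0.286297·2.62144e-07 = 0.00407258
Weight by the priors:
  π_I·f_I = 0.33 × 1.49452e-05 = 4.93192e-06
  π_II·f_II = 0.33 × 0.00591273 = 0.0019512
  π_III·f_III = 0.07 × 0.189572 = 0.0132701
  π_IV·f_IV = 0.27 × 0.00407258 = 0.0010996
Sum: 4.93192e-06 + 0.0019512 + 0.0132701 + 0.0010996 = 0.0163258
P(Segment IV | data) ≈ 0.0674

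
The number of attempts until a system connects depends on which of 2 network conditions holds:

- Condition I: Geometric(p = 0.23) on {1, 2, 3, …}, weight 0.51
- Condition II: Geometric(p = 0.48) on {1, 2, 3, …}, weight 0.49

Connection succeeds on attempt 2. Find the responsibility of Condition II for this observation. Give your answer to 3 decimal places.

The responsibility of component k is w_k f_k(x) divided by Σ_j w_j f_j(x).
Component likelihoods at x = 2:
  f_I = 0.1771
  f_II = 0.2496
Unnormalised posteriors:
  w_I·f_I = 0.51 × 0.1771 = 0.090321
  w_II·f_II = 0.49 × 0.2496 = 0.122304
Marginal: 0.090321 + 0.122304 = 0.212625
P(Condition II | the observation) = 0.122304 / 0.212625 ≈ 0.575

0.575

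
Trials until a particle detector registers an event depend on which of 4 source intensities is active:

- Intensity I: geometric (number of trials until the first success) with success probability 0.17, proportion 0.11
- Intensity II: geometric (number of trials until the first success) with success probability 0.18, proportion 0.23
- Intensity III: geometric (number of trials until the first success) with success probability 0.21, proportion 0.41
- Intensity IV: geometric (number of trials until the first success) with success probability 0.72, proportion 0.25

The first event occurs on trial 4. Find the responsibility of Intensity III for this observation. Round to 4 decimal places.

The responsibility of component k is w_k f_k(x) divided by Σ_j w_j f_j(x).
Evaluate each component's likelihood at the observed value:
  L_I = 0.0972038
  L_II = 0.0992462
  L_III = 0.103538
  L_IV = 0.0158054
Multiply by the mixture weights:
  w_I·L_I = 0.11 × 0.0972038 = 0.0106924
  w_II·L_II = 0.23 × 0.0992462 = 0.0228266
  w_III·L_III = 0.41 × 0.103538 = 0.0424507
  w_IV·L_IV = 0.25 × 0.0158054 = 0.00395136
Normaliser: 0.0106924 + 0.0228266 + 0.0424507 + 0.00395136 = 0.0799211
P(Intensity III | 4) ≈ 0.5312

0.5312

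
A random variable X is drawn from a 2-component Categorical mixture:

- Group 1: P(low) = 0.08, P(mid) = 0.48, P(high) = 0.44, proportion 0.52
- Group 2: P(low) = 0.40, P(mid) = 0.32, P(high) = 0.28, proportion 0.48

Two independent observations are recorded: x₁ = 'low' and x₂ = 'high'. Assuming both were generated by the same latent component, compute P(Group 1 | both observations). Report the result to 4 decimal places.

0.2540

The responsibility of component k is π_k f_k(x) divided by Σ_j π_j f_j(x).
Since both observations come from the same component, the likelihood for component k is f_k(x₁)·f_k(x₂).
  f_1 = [0.08] × [0.44] = 0.0352
  f_2 = [0.4] × [0.28] = 0.112
Weight by the priors:
  π_1·f_1 = 0.52 × 0.0352 = 0.018304
  π_2·f_2 = 0.48 × 0.112 = 0.05376
Sum: 0.018304 + 0.05376 = 0.072064
So the posterior for Group 1 is 0.018304 / 0.072064 ≈ 0.2540.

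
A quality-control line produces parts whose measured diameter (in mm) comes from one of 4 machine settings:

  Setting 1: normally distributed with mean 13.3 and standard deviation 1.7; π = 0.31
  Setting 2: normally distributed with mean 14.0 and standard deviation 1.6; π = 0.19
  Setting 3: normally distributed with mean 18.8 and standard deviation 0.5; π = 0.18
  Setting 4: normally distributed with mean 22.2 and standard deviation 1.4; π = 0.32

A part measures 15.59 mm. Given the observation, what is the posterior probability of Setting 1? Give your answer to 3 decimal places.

0.504

The responsibility of component k is π_k f_k(x) divided by Σ_j π_j f_j(x).
Normal densities:
  f_1 = 0.0947181
  f_2 = 0.152177
  f_3 = 8.95184e-10
  f_4 = 4.11301e-06
Unnormalised posteriors:
  π_1·f_1 = 0.31 × 0.0947181 = 0.0293626
  π_2·f_2 = 0.19 × 0.152177 = 0.0289136
  π_3·f_3 = 0.18 × 8.95184e-10 = 1.61133e-10
  π_4·f_4 = 0.32 × 4.11301e-06 = 1.31616e-06
Marginal: 0.0293626 + 0.0289136 + 1.61133e-10 + 1.31616e-06 = 0.0582775
So the posterior for Setting 1 is 0.0293626 / 0.0582775 ≈ 0.504.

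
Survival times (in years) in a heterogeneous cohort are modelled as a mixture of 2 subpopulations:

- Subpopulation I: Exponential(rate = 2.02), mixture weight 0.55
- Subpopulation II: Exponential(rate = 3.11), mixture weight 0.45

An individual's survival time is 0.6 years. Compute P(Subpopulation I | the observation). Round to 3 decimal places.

Posterior ∝ prior × likelihood, so P(k | x) ∝ w_k f_k(x); normalise over all components.
Component likelihoods at x = 0.6 years:
  f_I = 2.02·e^(−2.02·0.6) = 2.02·e^(−1.2120) = 0.601155
  f_II = 3.11·e^(−3.11·0.6) = 3.11·e^(−1.8660) = 0.481246
Multiply by the mixture weights:
  w_I·f_I = 0.55 × 0.601155 = 0.330635
  w_II·f_II = 0.45 × 0.481246 = 0.216561
Marginal: 0.330635 + 0.216561 = 0.547196
So the posterior for Subpopulation I is 0.330635 / 0.547196 ≈ 0.604.

0.604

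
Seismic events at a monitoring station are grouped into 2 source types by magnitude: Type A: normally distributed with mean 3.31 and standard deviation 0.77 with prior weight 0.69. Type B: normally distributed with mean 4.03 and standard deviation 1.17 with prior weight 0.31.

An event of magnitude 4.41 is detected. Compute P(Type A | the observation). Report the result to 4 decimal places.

The responsibility of component k is π_k f_k(x) divided by Σ_j π_j f_j(x).
Normal densities:
  p_A = 0.18675
  p_B = 0.323458
Unnormalised posteriors:
  π_A·p_A = 0.69 × 0.18675 = 0.128858
  π_B·p_B = 0.31 × 0.323458 = 0.100272
Marginal: 0.128858 + 0.100272 = 0.22913
P(Type A | x) = 0.128858 / 0.22913 ≈ 0.5624

0.5624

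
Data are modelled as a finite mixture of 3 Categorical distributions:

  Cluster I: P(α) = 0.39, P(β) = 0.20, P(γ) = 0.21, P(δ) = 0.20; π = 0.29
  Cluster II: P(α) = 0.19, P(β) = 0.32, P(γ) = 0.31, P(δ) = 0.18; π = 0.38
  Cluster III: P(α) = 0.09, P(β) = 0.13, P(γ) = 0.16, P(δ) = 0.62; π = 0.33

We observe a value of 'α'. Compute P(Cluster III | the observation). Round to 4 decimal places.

By Bayes' theorem, P(k | x) = P(Z=k) f_k(x) / Σ_j P(Z=j) f_j(x).
Component likelihoods at x = 'α':
  f_I = 0.39
  f_II = 0.19
  f_III = 0.09
Multiply by the mixture weights:
  P(Z=I)·f_I = 0.29 × 0.39 = 0.1131
  P(Z=II)·f_II = 0.38 × 0.19 = 0.0722
  P(Z=III)·f_III = 0.33 × 0.09 = 0.0297
Sum: 0.1131 + 0.0722 + 0.0297 = 0.215
P(Cluster III | the observation) ≈ 0.1381

0.1381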